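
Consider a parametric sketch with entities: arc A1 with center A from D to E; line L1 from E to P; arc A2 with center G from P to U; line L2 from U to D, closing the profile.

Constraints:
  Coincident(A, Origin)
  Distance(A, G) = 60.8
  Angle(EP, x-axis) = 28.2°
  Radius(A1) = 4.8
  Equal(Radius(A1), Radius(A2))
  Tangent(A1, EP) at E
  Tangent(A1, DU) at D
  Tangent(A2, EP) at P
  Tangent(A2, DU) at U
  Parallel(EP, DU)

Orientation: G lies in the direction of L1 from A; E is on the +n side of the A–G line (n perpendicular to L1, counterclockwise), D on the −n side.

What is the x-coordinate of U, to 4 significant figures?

55.85

The slot axis is L1's direction at 28.2°, so u = (cos 28.2°, sin 28.2°) = (0.8813, 0.4726) and n = (−sin 28.2°, cos 28.2°) = (-0.4726, 0.8813). A is at the origin and G lies 60.8 along u from A, so G = 60.8·u = (53.58, 28.73). Tangency of A1 to both parallel lines with radius 4.8 puts E and D at A ± 4.8·n: E = (-2.268, 4.230), D = (2.268, -4.230). Equal radii place P and U the same way about G: P = G + 4.8·n = (51.32, 32.96), U = G − 4.8·n = (55.85, 24.50). So U.x = 55.85.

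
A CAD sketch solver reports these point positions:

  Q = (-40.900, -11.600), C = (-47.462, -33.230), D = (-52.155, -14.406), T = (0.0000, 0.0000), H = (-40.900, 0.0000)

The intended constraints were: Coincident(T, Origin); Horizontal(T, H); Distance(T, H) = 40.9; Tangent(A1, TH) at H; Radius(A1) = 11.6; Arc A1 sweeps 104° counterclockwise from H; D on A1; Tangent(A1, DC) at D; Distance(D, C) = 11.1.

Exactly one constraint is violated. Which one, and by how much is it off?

Distance(D, C) = 11.1 — off by 8.30.

T = (0.00, 0.00) ✓; T.y = 0.00, H.y = 0.00 ✓; |TH| = 40.90 ✓; ∠(QH, HT) = 90.00° ✓; |QH| = 11.60 ✓; bearing(Q→D) − bearing(Q→H) = 104.0° ✓; |QD| = 11.60 ✓; ∠(QD, DC) = 90.00° ✓; |DC| = 19.40 ✗.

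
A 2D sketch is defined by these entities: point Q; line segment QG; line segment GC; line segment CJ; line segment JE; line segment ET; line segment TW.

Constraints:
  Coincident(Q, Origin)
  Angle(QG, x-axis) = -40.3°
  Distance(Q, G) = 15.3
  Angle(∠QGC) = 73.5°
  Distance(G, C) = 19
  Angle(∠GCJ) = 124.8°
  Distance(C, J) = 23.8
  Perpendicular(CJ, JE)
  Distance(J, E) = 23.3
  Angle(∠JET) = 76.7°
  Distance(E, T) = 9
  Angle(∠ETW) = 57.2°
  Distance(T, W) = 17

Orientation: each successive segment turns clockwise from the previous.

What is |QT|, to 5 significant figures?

11.389

Q is at the origin; QG runs at -40.3° with length 15.3, so G = (11.669, -9.8959). ∠QGC = 73.5° gives GC at -146.80° from the x-axis; with |GC| = 19.0, C = (-4.2297, -20.300). ∠GCJ = 124.8° gives CJ at 158.00° from the x-axis; with |CJ| = 23.8, J = (-26.297, -11.384). CJ is perpendicular to JE, so JE runs at 68.000°; with |JE| = 23.3, E = (-17.568, 10.219). ∠JET = 76.7° gives ET at -35.300° from the x-axis; with |ET| = 9.0, T = (-10.223, 5.0187). Then |QT| = |T − Q| = 11.389.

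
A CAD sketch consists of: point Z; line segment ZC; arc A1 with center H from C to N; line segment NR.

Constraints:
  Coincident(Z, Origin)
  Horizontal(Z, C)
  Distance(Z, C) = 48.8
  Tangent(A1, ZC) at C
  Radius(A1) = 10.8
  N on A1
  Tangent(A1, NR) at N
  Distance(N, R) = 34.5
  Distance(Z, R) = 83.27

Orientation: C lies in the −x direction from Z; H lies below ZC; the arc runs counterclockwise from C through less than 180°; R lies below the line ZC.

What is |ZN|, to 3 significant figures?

58.4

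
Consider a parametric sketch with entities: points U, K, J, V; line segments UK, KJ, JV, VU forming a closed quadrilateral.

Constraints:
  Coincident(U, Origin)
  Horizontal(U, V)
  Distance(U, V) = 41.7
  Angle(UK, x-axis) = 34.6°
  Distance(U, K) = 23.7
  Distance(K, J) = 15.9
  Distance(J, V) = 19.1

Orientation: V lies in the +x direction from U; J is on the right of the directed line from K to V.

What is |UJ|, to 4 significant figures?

22.82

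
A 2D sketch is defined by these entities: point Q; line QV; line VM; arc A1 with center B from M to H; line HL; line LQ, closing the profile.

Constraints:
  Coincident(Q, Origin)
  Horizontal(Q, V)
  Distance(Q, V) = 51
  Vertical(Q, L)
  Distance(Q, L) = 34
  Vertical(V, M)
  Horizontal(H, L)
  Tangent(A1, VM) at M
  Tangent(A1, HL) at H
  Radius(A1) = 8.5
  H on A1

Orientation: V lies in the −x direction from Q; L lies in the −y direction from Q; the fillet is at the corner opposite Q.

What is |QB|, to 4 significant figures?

49.56

Q is at the origin; QV is horizontal with |QV| = 51.0 and V on the −x side, so V = (-51.00, 0.000). Q and L share the same x with |QL| = 34.0 and L on the −y side, so L = (0.000, -34.00). The virtual corner opposite Q is at (-51.00, -34.00). A1 meets VM tangentially, so BM is at right angles to VM and tangency of A1 to HL means the radius BH is perpendicular to HL, with radius 8.5, so the center B sits 8.5 in from both sides at B = (-42.50, -25.50). Then |QB| = |B − Q| = 49.56.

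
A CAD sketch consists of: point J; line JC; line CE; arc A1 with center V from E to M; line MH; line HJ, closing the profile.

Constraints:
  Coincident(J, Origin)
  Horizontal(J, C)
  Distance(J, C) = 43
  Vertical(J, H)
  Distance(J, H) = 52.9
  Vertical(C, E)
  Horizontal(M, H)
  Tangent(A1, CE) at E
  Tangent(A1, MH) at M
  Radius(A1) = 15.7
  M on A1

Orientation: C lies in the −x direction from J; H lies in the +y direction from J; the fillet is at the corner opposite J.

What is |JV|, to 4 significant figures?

46.14

J is at the origin; JC is horizontal with |JC| = 43.0 and C on the −x side, so C = (-43.00, 0.000). JH is vertical with |JH| = 52.9 and H on the +y side, so H = (0.000, 52.90). The virtual corner opposite J is at (-43.00, 52.90). A1 meets CE tangentially, so VE is at right angles to CE and tangency of A1 to MH means the radius VM is perpendicular to MH, with radius 15.7, so the center V sits 15.7 in from both sides at V = (-27.30, 37.20). Then |JV| = |V − J| = 46.14.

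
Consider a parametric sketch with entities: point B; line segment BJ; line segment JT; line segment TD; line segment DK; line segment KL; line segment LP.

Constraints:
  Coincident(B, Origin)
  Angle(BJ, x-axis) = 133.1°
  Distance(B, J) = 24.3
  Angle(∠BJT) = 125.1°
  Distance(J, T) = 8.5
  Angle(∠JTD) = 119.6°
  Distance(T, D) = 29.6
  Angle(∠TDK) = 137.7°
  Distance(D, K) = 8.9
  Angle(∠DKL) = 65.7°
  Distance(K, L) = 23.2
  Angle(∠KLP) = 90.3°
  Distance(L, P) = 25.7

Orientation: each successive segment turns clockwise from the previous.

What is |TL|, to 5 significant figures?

21.281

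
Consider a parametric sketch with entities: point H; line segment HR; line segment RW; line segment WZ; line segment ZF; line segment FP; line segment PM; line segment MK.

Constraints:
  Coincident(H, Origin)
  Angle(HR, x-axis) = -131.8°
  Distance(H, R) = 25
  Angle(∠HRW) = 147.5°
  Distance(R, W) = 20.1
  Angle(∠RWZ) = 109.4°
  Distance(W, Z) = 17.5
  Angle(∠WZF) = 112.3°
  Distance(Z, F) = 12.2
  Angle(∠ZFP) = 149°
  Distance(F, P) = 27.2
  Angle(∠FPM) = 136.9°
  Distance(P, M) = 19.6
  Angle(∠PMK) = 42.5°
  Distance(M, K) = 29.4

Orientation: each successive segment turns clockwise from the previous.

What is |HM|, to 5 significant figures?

7.8704

∠ZFP = 149.0° gives FP at 26.400° from the x-axis; with |FP| = 27.2, P = (-15.140, 12.614). ∠FPM = 136.9° gives PM at -16.700° from the x-axis; with |PM| = 19.6, M = (3.6337, 6.9814). Then |HM| = |M − H| = 7.8704.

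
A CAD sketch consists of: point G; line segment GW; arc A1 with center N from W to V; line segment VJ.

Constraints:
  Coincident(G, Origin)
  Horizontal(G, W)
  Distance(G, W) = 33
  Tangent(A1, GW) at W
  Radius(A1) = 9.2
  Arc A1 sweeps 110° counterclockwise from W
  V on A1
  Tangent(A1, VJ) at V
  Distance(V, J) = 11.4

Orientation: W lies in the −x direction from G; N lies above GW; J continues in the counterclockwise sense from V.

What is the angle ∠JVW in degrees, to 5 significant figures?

125.00°

On A1, W sits at bearing -90° from N; a 110° counterclockwise sweep puts V at bearing 20°, so V = N + 9.2·(cos 20°, sin 20°) = (-24.355, 12.347). A1 meets VJ tangentially, so NV is at right angles to VJ, so VJ runs along (−sin 20°, cos 20°); with |VJ| = 11.4, J = (-28.254, 23.059). Then cos ∠JVW = VJ·VW / (|VJ||VW|), giving 125.00°.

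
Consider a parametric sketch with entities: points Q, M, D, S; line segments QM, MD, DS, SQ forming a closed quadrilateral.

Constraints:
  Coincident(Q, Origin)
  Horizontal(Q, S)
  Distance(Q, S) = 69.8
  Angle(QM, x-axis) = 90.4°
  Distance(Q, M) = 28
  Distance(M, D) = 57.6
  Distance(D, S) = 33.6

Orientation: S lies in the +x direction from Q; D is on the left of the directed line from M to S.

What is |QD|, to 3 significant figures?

65.3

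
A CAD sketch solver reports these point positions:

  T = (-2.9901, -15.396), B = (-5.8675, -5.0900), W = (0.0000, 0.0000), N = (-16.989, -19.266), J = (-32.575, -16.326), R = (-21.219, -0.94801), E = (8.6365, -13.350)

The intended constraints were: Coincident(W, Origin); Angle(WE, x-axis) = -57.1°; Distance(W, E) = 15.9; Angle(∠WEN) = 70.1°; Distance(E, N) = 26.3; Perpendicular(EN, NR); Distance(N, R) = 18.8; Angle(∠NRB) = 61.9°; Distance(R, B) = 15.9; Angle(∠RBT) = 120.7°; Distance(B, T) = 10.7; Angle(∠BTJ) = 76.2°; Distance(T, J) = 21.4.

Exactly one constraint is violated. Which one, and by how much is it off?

Distance(T, J) = 21.4 — off by 8.20.

W = (0.00, 0.00) ✓; WE at -57.10° ✓; |WE| = 15.90 ✓; ∠WEN = 70.10° ✓; |EN| = 26.30 ✓; ∠(EN, NR) = 90.00° ✓; |NR| = 18.80 ✓; ∠NRB = 61.90° ✓; |RB| = 15.90 ✓; ∠RBT = 120.7° ✓; |BT| = 10.70 ✓; ∠BTJ = 76.20° ✓; |TJ| = 29.60 ✗.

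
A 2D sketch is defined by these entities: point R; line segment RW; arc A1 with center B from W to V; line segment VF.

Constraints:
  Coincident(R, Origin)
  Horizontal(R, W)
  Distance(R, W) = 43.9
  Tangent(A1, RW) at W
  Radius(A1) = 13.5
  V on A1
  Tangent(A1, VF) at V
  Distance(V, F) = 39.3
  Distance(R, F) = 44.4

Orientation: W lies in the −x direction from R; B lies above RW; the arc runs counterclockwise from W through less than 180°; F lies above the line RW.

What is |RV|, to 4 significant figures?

32.73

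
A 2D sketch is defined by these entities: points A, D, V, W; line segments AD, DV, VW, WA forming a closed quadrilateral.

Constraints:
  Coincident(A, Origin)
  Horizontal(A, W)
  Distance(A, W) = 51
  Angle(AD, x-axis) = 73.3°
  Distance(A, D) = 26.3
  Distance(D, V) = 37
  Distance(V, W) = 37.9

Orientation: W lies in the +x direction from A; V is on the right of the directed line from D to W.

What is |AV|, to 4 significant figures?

18.47

Checks: |DV| = 37.00 ✓; |VW| = 37.90 ✓.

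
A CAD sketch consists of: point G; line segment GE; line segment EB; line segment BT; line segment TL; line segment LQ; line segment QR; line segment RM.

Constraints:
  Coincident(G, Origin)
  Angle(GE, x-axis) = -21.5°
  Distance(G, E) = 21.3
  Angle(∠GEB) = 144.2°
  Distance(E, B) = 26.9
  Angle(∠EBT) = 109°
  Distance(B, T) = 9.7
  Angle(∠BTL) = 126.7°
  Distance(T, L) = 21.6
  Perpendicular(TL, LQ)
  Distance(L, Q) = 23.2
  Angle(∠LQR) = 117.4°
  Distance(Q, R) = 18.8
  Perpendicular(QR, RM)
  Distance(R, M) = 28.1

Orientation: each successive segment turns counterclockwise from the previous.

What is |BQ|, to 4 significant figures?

31.44

∠BTL = 126.7° gives TL at 138.6° from the x-axis; with |TL| = 21.6, L = (30.48, 22.79). The perpendicularity gives LQ at right angles to TL, so LQ runs at -131.4°; with |LQ| = 23.2, Q = (15.13, 5.387). Then |BQ| = |Q − B| = 31.44.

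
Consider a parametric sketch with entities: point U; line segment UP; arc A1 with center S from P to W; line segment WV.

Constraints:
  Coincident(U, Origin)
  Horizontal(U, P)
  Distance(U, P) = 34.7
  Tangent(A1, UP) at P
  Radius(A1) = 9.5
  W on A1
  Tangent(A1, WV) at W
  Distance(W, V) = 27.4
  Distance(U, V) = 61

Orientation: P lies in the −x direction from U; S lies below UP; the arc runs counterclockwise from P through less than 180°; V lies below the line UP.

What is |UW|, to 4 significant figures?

44.44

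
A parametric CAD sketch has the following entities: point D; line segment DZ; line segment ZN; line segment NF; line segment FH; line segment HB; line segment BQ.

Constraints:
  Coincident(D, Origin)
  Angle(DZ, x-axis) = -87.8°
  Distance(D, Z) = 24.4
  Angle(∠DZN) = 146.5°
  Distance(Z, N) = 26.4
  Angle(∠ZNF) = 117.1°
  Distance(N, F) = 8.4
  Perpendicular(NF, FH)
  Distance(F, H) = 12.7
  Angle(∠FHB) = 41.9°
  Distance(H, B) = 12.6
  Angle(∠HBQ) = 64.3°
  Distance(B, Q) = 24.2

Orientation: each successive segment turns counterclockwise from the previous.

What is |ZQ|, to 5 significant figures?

44.361

∠FHB = 41.9° gives HB at -123.30° from the x-axis; with |HB| = 12.6, B = (15.831, -42.539). ∠HBQ = 64.3° gives BQ at -7.6000° from the x-axis; with |BQ| = 24.2, Q = (39.818, -45.739). Then |ZQ| = |Q − Z| = 44.361.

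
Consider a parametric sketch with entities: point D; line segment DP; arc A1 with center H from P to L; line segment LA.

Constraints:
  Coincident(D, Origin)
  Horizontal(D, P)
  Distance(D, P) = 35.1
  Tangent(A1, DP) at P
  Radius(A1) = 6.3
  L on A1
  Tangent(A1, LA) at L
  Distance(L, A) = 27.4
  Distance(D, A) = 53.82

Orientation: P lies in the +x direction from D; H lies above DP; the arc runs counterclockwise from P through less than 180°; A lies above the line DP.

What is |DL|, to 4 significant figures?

41.85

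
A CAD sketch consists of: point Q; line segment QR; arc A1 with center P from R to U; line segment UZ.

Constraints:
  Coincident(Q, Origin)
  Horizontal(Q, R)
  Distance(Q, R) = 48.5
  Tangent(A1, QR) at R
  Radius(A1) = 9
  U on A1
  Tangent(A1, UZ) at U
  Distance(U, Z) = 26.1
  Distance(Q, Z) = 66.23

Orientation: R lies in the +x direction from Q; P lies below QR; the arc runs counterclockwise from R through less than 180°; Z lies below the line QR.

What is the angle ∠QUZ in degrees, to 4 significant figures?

143.4°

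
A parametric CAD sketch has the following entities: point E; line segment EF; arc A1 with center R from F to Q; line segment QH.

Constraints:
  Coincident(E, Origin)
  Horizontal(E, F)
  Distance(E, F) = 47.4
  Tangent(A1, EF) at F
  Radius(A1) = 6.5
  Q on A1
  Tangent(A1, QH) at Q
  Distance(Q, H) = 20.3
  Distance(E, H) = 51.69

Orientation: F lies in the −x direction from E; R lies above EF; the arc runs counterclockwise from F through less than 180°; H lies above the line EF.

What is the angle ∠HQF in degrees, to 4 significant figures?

131.0°

E is at the origin; EF is horizontal with |EF| = 47.4 and F on the −x side, so F = (-47.40, 0.000). A1 meets EF tangentially, so RF is at right angles to EF, so R = F + (0, 6.5) = (-47.40, 6.500). Since RQ ⟂ QH (tangency), |RH| = √(6.5² + 20.3²) = 21.32 regardless of where Q sits on A1. So H lies on both circle(E, 51.69) and circle(R, 21.32); the above-EF intersection is H = (-43.77, 27.50). Q is the foot of the tangent from H: Q = (-40.96, 7.398).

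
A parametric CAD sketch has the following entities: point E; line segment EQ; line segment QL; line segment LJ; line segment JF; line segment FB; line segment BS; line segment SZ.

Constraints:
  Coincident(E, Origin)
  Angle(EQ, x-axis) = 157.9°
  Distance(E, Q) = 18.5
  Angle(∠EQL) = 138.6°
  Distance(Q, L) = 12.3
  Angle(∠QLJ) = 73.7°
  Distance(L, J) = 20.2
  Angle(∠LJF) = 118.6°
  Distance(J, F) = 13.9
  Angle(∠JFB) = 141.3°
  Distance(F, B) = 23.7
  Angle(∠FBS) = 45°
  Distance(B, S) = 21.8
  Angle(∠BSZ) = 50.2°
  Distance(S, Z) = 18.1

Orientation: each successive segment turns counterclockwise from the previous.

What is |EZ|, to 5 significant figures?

9.5006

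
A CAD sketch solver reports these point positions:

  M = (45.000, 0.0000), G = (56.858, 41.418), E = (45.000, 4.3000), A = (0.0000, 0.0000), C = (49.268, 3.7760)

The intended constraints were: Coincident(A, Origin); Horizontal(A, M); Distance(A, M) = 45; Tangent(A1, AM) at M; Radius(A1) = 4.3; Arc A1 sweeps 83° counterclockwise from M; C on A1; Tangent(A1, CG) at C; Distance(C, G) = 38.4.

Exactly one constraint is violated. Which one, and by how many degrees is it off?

Tangent(A1, CG) at C — off by 4.40°.

A = (0.00, 0.00) ✓; A.y = 0.00, M.y = 0.00 ✓; |AM| = 45.00 ✓; ∠(EM, MA) = 90.00° ✓; |EM| = 4.300 ✓; bearing(E→C) − bearing(E→M) = 83.00° ✓; |EC| = 4.300 ✓; ∠(EC, CG) = 94.40° ✗; |CG| = 38.40 ✓.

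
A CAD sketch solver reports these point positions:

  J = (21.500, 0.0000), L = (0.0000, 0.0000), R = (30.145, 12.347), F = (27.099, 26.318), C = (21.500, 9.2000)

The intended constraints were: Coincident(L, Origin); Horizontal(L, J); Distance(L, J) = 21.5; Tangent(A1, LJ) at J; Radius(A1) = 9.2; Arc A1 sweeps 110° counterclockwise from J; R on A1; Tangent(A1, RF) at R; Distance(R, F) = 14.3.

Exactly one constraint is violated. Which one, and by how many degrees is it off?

Tangent(A1, RF) at R — off by 7.70°.

L = (0.00, 0.00) ✓; L.y = 0.00, J.y = 0.00 ✓; |LJ| = 21.50 ✓; ∠(CJ, JL) = 90.00° ✓; |CJ| = 9.200 ✓; bearing(C→R) − bearing(C→J) = 110.0° ✓; |CR| = 9.200 ✓; ∠(CR, RF) = 97.70° ✗; |RF| = 14.30 ✓.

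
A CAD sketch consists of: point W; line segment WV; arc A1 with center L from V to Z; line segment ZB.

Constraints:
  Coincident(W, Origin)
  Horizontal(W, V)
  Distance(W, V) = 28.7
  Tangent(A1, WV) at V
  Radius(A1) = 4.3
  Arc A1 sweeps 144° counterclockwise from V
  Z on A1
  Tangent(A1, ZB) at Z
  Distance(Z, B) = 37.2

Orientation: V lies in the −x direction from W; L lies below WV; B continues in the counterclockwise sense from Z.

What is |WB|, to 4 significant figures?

29.67

W is at the origin; WV is horizontal with |WV| = 28.7 and V on the −x side, so V = (-28.70, 0.000). A1 meets WV tangentially, so LV is at right angles to WV, so L = V + (0, -4.3) = (-28.70, -4.300). On A1, V sits at bearing 90° from L; a 144° counterclockwise sweep puts Z at bearing 234°, so Z = L + 4.3·(cos 234°, sin 234°) = (-31.23, -7.779). Since A1 is tangent to ZB there, LZ ⟂ ZB, so ZB runs along (−sin 234°, cos 234°); with |ZB| = 37.2, B = (-1.132, -29.64). Then |WB| = |B − W| = 29.67.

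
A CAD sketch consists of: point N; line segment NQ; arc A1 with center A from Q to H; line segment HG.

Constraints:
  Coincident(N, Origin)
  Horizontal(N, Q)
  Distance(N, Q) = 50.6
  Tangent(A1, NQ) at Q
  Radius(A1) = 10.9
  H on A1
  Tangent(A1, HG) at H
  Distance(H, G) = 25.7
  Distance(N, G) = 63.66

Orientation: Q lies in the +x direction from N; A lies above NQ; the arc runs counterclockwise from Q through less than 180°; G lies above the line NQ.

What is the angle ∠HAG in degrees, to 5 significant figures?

67.017°

Checks: N.y = 0.00, Q.y = 0.00 ✓; |AH| = 10.90 ✓; ∠(AH, HG) = 90.00° ✓; |HG| = 25.70 ✓; |NG| = 63.66 ✓.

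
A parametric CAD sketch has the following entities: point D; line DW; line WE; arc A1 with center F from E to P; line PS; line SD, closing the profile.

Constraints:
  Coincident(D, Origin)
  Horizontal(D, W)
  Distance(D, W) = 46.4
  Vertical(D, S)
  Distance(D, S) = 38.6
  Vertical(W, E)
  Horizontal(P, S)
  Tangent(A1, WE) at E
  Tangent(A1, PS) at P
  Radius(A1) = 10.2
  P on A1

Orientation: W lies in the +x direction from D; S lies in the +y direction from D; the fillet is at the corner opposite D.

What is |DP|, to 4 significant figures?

52.92

The virtual corner opposite D is at (46.40, 38.60). A1 meets WE tangentially, so FE is at right angles to WE and the tangent condition forces FP to be normal to PS, with radius 10.2, so the center F sits 10.2 in from both sides at F = (36.20, 28.40). That places the tangent points at E = (46.40, 28.40) on WE and P = (36.20, 38.60) on PS. Then |DP| = |P − D| = 52.92.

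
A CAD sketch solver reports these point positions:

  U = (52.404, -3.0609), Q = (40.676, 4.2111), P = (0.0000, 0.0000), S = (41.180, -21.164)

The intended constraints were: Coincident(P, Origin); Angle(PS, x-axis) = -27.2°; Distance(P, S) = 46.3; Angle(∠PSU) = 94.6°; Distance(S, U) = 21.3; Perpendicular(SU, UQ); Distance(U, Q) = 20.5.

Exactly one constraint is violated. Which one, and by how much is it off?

Distance(U, Q) = 20.5 — off by 6.70.

P = (0.00, 0.00) ✓; PS at -27.20° ✓; |PS| = 46.30 ✓; ∠PSU = 94.60° ✓; |SU| = 21.30 ✓; ∠(SU, UQ) = 90.00° ✓; |UQ| = 13.80 ✗.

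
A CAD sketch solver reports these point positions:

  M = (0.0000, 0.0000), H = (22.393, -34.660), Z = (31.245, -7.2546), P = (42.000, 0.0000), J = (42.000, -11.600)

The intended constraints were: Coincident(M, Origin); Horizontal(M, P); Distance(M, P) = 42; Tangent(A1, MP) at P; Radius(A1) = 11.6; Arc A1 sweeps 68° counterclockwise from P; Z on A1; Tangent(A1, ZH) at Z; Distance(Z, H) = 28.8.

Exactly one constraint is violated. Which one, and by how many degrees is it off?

Tangent(A1, ZH) at Z — off by 4.10°.

M = (0.00, 0.00) ✓; M.y = 0.00, P.y = 0.00 ✓; |MP| = 42.00 ✓; ∠(JP, PM) = 90.00° ✓; |JP| = 11.60 ✓; bearing(J→Z) − bearing(J→P) = 68.00° ✓; |JZ| = 11.60 ✓; ∠(JZ, ZH) = 85.90° ✗; |ZH| = 28.80 ✓.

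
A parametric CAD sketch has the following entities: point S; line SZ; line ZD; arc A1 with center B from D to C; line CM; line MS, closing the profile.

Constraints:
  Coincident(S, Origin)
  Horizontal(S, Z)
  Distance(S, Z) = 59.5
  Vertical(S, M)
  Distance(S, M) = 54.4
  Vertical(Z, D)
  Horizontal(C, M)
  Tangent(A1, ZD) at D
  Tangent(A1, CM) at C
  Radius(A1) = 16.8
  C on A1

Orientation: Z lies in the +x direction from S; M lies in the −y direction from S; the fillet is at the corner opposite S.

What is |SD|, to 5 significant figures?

70.385

S is at the origin; SZ is horizontal with |SZ| = 59.5 and Z on the +x side, so Z = (59.500, 0.0000). S and M share the same x with |SM| = 54.4 and M on the −y side, so M = (0.0000, -54.400). The virtual corner opposite S is at (59.500, -54.400). Tangency of A1 to ZD means the radius BD is perpendicular to ZD and tangency of A1 to CM means the radius BC is perpendicular to CM, with radius 16.8, so the center B sits 16.8 in from both sides at B = (42.700, -37.600). That places the tangent points at D = (59.500, -37.600) on ZD and C = (42.700, -54.400) on CM. Then |SD| = |D − S| = 70.385.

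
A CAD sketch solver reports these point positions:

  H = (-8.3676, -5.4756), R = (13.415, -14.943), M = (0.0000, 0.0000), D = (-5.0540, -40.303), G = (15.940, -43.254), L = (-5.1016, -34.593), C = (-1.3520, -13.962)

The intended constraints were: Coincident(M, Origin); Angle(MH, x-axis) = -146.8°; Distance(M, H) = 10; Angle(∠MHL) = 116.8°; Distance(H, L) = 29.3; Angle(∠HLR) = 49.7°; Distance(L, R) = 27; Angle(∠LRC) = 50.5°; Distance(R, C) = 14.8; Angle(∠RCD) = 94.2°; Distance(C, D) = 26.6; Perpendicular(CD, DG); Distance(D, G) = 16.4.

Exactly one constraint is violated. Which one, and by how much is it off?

Distance(D, G) = 16.4 — off by 4.80.

M = (0.00, 0.00) ✓; MH at -146.8° ✓; |MH| = 10.00 ✓; ∠MHL = 116.8° ✓; |HL| = 29.30 ✓; ∠HLR = 49.70° ✓; |LR| = 27.00 ✓; ∠LRC = 50.50° ✓; |RC| = 14.80 ✓; ∠RCD = 94.20° ✓; |CD| = 26.60 ✓; ∠(CD, DG) = 90.00° ✓; |DG| = 21.20 ✗.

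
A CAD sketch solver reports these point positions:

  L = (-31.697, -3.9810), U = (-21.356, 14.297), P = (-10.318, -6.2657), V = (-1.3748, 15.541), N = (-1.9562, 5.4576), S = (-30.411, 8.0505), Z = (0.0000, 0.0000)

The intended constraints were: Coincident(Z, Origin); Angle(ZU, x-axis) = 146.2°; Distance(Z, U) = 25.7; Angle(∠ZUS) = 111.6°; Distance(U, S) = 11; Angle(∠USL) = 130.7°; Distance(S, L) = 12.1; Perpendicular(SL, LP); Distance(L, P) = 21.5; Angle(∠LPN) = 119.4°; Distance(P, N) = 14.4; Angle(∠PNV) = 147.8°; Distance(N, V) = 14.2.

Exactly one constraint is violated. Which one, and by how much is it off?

Distance(N, V) = 14.2 — off by 4.10.

Z = (0.00, 0.00) ✓; ZU at 146.2° ✓; |ZU| = 25.70 ✓; ∠ZUS = 111.6° ✓; |US| = 11.00 ✓; ∠USL = 130.7° ✓; |SL| = 12.10 ✓; ∠(SL, LP) = 90.00° ✓; |LP| = 21.50 ✓; ∠LPN = 119.4° ✓; |PN| = 14.40 ✓; ∠PNV = 147.8° ✓; |NV| = 10.10 ✗.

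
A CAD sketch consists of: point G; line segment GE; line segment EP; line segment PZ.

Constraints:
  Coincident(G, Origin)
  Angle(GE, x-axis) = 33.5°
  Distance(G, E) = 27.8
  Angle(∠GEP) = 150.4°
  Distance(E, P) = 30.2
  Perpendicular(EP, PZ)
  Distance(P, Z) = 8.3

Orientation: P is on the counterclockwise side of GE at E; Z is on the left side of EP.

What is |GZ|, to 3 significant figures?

54.6

∠GEP = 150.4°, so EP runs at 33.5° + (180° − 150.4°) = 63.1° from the x-axis; with |EP| = 30.2, P = E + 30.2·(cos 63.1°, sin 63.1°) = (36.8, 42.3). EP ⟂ PZ; with |PZ| = 8.3 on the left of EP, Z = P + 8.3·(-0.892, 0.452) = (29.4, 46.0). Then |GZ| = |Z − G| = 54.6.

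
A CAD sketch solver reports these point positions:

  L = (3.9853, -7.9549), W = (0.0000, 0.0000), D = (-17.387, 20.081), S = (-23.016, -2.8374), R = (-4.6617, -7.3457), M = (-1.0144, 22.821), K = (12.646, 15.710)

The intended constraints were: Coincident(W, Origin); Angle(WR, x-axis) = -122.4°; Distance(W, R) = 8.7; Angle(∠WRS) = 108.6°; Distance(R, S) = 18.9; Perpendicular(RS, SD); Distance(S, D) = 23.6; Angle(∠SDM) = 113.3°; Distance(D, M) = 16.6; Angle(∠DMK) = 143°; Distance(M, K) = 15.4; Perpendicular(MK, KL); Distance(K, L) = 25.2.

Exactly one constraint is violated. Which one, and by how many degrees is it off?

Perpendicular(MK, KL) — off by 7.40°.

W = (0.00, 0.00) ✓; WR at -122.4° ✓; |WR| = 8.700 ✓; ∠WRS = 108.6° ✓; |RS| = 18.90 ✓; ∠(RS, SD) = 90.00° ✓; |SD| = 23.60 ✓; ∠SDM = 113.3° ✓; |DM| = 16.60 ✓; ∠DMK = 143.0° ✓; |MK| = 15.40 ✓; ∠(MK, KL) = 82.60° ✗; |KL| = 25.20 ✓.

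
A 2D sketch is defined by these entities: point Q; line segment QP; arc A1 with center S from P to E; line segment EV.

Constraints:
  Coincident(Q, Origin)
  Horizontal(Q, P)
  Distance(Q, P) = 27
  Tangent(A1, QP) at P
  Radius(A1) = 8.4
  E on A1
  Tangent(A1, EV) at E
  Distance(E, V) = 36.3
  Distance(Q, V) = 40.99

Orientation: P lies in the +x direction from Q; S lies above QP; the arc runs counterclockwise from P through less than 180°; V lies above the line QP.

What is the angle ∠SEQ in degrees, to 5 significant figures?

20.889°

Checks: |SE| = 8.400 ✓; ∠(SE, EV) = 90.00° ✓; |EV| = 36.30 ✓; |QV| = 40.99 ✓.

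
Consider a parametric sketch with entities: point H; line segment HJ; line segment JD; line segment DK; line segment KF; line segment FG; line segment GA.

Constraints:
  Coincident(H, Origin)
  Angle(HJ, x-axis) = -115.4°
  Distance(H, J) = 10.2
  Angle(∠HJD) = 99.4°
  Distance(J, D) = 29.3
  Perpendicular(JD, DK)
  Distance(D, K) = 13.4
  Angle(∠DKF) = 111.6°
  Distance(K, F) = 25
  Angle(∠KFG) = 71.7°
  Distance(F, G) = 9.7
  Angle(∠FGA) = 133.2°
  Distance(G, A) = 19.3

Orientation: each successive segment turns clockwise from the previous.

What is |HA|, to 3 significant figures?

23.3

H is at the origin; HJ runs at -115.4° with length 10.2, so J = (-4.38, -9.21). ∠HJD = 99.4° gives JD at 164° from the x-axis; with |JD| = 29.3, D = (-32.5, -1.14). The perpendicularity gives DK at right angles to JD, so DK runs at 74.0°; with |DK| = 13.4, K = (-28.8, 11.7). ∠DKF = 111.6° gives KF at 5.60° from the x-axis; with |KF| = 25.0, F = (-3.97, 14.2). ∠KFG = 71.7° gives FG at -103° from the x-axis; with |FG| = 9.7, G = (-6.10, 4.72). ∠FGA = 133.2° gives GA at -150° from the x-axis; with |GA| = 19.3, A = (-22.7, -5.08). Then |HA| = |A − H| = 23.3.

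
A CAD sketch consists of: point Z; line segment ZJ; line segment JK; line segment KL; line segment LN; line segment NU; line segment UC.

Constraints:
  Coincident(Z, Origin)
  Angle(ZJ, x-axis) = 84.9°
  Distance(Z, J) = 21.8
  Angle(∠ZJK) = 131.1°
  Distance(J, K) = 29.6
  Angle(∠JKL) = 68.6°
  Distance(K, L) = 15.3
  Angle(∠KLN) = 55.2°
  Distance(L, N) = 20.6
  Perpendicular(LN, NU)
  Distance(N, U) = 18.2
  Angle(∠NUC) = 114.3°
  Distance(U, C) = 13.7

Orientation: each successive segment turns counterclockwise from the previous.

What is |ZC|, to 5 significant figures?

58.050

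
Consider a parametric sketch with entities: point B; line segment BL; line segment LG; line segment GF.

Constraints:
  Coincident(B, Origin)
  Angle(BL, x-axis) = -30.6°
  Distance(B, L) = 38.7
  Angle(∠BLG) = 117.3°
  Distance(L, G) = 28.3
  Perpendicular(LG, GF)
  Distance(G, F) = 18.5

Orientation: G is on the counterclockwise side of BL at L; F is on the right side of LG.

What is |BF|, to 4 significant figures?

70.13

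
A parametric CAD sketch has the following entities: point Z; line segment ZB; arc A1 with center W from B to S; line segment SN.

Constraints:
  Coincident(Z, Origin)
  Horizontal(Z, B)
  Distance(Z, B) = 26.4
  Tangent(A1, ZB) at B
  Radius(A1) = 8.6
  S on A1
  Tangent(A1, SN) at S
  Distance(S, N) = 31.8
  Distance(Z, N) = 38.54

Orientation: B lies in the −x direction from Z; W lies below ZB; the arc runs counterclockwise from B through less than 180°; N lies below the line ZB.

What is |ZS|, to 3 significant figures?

35.7

Checks: |WS| = 8.600 ✓; ∠(WS, SN) = 90.00° ✓; |SN| = 31.80 ✓; |ZN| = 38.54 ✓.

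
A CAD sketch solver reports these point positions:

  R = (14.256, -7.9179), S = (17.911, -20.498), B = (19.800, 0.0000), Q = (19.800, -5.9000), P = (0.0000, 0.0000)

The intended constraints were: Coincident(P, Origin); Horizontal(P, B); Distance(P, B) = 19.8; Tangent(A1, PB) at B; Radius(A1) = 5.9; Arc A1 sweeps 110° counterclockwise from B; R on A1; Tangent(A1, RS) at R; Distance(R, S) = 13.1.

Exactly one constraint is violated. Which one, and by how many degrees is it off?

Tangent(A1, RS) at R — off by 3.80°.

P = (0.00, 0.00) ✓; P.y = 0.00, B.y = 0.00 ✓; |PB| = 19.80 ✓; ∠(QB, BP) = 90.00° ✓; |QB| = 5.900 ✓; bearing(Q→R) − bearing(Q→B) = 110.0° ✓; |QR| = 5.900 ✓; ∠(QR, RS) = 93.80° ✗; |RS| = 13.10 ✓.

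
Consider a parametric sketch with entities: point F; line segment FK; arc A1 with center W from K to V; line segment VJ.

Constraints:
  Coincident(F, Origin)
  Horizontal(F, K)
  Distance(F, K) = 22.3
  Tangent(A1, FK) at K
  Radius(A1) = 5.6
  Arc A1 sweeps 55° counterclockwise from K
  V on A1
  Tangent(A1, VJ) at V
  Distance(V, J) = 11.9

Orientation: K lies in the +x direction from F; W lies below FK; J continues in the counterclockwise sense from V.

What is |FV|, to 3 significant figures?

17.9

F is at the origin; F and K share the same y with |FK| = 22.3 and K on the +x side, so K = (22.3, 0.00). Tangency of A1 to FK means the radius WK is perpendicular to FK, so W = K + (0, -5.6) = (22.3, -5.60). On A1, K sits at bearing 90° from W; a 55° counterclockwise sweep puts V at bearing 145°, so V = W + 5.6·(cos 145°, sin 145°) = (17.7, -2.39). Then |FV| = |V − F| = 17.9.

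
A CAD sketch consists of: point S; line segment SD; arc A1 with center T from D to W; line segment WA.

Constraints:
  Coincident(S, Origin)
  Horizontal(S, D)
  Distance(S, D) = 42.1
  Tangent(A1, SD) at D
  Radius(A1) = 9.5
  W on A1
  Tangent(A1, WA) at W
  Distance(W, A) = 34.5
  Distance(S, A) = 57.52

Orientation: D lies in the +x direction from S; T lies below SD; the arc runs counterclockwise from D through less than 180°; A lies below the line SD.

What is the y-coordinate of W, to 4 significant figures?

-10.45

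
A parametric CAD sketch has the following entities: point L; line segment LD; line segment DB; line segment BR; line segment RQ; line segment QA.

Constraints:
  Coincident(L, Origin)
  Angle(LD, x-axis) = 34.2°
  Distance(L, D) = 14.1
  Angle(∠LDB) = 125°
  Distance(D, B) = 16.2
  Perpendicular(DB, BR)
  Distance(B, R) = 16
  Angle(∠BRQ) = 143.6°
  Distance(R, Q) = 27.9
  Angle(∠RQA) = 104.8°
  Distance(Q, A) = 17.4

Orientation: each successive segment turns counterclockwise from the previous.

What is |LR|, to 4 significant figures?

24.69

L is at the origin; LD runs at 34.2° with length 14.1, so D = (11.66, 7.925). ∠LDB = 125.0° gives DB at 89.20° from the x-axis; with |DB| = 16.2, B = (11.89, 24.12). The perpendicularity gives BR at right angles to DB, so BR runs at 179.2°; with |BR| = 16.0, R = (-4.110, 24.35). Then |LR| = |R − L| = 24.69.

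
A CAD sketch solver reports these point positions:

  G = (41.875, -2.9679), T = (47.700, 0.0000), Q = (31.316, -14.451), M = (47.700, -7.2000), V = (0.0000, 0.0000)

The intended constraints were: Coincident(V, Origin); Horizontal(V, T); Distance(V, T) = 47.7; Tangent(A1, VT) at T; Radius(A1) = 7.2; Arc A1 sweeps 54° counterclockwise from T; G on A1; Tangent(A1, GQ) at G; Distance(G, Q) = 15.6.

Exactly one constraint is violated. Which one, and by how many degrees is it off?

Tangent(A1, GQ) at G — off by 6.60°.

V = (0.00, 0.00) ✓; V.y = 0.00, T.y = 0.00 ✓; |VT| = 47.70 ✓; ∠(MT, TV) = 90.00° ✓; |MT| = 7.200 ✓; bearing(M→G) − bearing(M→T) = 54.00° ✓; |MG| = 7.200 ✓; ∠(MG, GQ) = 96.60° ✗; |GQ| = 15.60 ✓.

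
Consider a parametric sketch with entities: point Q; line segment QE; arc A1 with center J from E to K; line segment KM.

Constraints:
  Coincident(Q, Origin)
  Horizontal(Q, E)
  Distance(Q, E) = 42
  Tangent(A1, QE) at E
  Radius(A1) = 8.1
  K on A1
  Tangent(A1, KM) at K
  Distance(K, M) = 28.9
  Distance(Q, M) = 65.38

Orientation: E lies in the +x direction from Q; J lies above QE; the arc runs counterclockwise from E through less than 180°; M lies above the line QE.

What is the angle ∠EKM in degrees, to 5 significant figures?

140.20°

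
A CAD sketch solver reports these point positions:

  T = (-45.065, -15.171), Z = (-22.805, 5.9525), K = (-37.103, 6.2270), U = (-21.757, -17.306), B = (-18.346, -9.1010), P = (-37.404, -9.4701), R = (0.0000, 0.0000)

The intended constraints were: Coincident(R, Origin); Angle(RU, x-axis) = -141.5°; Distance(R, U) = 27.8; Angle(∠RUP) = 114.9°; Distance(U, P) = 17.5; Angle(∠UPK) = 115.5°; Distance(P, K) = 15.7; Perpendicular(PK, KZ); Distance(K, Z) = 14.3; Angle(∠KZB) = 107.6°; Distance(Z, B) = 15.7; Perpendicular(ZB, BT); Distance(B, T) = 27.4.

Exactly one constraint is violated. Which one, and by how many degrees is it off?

Perpendicular(ZB, BT) — off by 3.70°.

R = (0.00, 0.00) ✓; RU at -141.5° ✓; |RU| = 27.80 ✓; ∠RUP = 114.9° ✓; |UP| = 17.50 ✓; ∠UPK = 115.5° ✓; |PK| = 15.70 ✓; ∠(PK, KZ) = 90.00° ✓; |KZ| = 14.30 ✓; ∠KZB = 107.6° ✓; |ZB| = 15.70 ✓; ∠(ZB, BT) = 93.70° ✗; |BT| = 27.40 ✓.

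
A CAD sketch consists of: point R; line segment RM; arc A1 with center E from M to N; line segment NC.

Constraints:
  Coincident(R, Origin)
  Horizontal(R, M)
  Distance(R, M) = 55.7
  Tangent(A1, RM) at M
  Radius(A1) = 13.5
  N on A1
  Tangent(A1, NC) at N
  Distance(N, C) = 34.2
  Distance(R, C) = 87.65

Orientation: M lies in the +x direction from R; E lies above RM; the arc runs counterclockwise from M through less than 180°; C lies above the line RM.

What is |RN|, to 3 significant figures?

69.8

Checks: R = (0.00, 0.00) ✓; |EN| = 13.50 ✓; ∠(EN, NC) = 90.00° ✓; |NC| = 34.20 ✓; |RC| = 87.65 ✓.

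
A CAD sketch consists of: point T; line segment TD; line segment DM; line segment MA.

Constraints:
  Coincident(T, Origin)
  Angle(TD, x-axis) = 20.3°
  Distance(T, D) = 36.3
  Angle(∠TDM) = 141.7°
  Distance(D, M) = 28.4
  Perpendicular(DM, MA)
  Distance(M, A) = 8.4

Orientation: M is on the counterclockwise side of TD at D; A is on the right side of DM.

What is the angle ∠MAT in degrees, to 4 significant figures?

61.49°

∠TDM = 141.7°, so DM runs at 20.3° + (180° − 141.7°) = 58.60° from the x-axis; with |DM| = 28.4, M = D + 28.4·(cos 58.60°, sin 58.60°) = (48.84, 36.83). DM is perpendicular to MA; with |MA| = 8.4 on the right of DM, A = M + 8.4·(0.8536, -0.5210) = (56.01, 32.46). Then cos ∠MAT = AM·AT / (|AM||AT|), giving 61.49°.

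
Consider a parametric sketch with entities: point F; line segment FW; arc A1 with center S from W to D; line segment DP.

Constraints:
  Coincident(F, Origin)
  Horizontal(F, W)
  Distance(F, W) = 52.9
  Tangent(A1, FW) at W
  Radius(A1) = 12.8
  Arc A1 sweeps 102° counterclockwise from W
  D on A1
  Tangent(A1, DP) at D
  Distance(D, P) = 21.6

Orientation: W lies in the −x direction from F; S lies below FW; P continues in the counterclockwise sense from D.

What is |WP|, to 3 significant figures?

37.5

F is at the origin; FW is horizontal with |FW| = 52.9 and W on the −x side, so W = (-52.9, 0.00). A1 meets FW tangentially, so SW is at right angles to FW, so S = W + (0, -12.8) = (-52.9, -12.8). On A1, W sits at bearing 90° from S; a 102° counterclockwise sweep puts D at bearing 192°, so D = S + 12.8·(cos 192°, sin 192°) = (-65.4, -15.5). Since A1 is tangent to DP there, SD ⟂ DP, so DP runs along (−sin 192°, cos 192°); with |DP| = 21.6, P = (-60.9, -36.6). Then |WP| = |P − W| = 37.5.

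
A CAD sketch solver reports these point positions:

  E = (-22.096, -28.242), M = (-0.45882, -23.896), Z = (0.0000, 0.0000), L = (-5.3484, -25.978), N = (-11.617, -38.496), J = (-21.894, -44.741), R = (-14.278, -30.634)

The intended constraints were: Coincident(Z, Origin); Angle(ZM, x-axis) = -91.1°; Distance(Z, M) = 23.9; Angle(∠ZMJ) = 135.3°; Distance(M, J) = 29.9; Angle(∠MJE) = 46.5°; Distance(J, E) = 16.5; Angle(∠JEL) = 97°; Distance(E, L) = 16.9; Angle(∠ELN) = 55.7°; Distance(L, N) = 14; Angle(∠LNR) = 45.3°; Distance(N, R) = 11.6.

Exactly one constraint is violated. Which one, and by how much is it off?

Distance(N, R) = 11.6 — off by 3.30.

Z = (0.00, 0.00) ✓; ZM at -91.10° ✓; |ZM| = 23.90 ✓; ∠ZMJ = 135.3° ✓; |MJ| = 29.90 ✓; ∠MJE = 46.50° ✓; |JE| = 16.50 ✓; ∠JEL = 97.00° ✓; |EL| = 16.90 ✓; ∠ELN = 55.70° ✓; |LN| = 14.00 ✓; ∠LNR = 45.30° ✓; |NR| = 8.300 ✗.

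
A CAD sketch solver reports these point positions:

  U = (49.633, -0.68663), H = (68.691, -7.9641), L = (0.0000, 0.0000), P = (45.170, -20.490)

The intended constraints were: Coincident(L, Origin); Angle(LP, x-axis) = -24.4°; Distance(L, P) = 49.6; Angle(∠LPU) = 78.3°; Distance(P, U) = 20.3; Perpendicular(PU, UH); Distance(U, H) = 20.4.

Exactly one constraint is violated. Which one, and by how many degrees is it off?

Perpendicular(PU, UH) — off by 8.20°.

L = (0.00, 0.00) ✓; LP at -24.40° ✓; |LP| = 49.60 ✓; ∠LPU = 78.30° ✓; |PU| = 20.30 ✓; ∠(PU, UH) = 98.20° ✗; |UH| = 20.40 ✓.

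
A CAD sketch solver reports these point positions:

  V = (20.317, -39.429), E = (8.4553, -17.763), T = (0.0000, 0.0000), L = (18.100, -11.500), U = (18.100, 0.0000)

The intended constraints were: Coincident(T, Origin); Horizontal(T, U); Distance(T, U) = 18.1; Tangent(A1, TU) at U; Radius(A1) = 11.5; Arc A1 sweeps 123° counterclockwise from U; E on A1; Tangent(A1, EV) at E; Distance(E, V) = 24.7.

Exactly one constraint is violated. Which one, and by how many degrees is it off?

Tangent(A1, EV) at E — off by 4.30°.

T = (0.00, 0.00) ✓; T.y = 0.00, U.y = 0.00 ✓; |TU| = 18.10 ✓; ∠(LU, UT) = 90.00° ✓; |LU| = 11.50 ✓; bearing(L→E) − bearing(L→U) = 123.0° ✓; |LE| = 11.50 ✓; ∠(LE, EV) = 94.30° ✗; |EV| = 24.70 ✓.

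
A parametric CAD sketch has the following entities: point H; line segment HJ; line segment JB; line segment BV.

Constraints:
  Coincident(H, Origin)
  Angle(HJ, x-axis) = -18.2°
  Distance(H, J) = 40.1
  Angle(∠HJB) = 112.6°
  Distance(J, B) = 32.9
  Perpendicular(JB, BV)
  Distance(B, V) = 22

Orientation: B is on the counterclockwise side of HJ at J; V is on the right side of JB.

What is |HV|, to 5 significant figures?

76.271

H is at the origin; HJ runs at -18.2° with length 40.1, so J = 40.1·(cos -18.2°, sin -18.2°) = (38.094, -12.525). ∠HJB = 112.6°, so JB runs at -18.2° + (180° − 112.6°) = 49.200° from the x-axis; with |JB| = 32.9, B = J + 32.9·(cos 49.200°, sin 49.200°) = (59.591, 12.381). The perpendicularity gives BV at right angles to JB; with |BV| = 22.0 on the right of JB, V = B + 22.0·(0.75700, -0.65342) = (76.245, -1.9947). Then |HV| = |V − H| = 76.271.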